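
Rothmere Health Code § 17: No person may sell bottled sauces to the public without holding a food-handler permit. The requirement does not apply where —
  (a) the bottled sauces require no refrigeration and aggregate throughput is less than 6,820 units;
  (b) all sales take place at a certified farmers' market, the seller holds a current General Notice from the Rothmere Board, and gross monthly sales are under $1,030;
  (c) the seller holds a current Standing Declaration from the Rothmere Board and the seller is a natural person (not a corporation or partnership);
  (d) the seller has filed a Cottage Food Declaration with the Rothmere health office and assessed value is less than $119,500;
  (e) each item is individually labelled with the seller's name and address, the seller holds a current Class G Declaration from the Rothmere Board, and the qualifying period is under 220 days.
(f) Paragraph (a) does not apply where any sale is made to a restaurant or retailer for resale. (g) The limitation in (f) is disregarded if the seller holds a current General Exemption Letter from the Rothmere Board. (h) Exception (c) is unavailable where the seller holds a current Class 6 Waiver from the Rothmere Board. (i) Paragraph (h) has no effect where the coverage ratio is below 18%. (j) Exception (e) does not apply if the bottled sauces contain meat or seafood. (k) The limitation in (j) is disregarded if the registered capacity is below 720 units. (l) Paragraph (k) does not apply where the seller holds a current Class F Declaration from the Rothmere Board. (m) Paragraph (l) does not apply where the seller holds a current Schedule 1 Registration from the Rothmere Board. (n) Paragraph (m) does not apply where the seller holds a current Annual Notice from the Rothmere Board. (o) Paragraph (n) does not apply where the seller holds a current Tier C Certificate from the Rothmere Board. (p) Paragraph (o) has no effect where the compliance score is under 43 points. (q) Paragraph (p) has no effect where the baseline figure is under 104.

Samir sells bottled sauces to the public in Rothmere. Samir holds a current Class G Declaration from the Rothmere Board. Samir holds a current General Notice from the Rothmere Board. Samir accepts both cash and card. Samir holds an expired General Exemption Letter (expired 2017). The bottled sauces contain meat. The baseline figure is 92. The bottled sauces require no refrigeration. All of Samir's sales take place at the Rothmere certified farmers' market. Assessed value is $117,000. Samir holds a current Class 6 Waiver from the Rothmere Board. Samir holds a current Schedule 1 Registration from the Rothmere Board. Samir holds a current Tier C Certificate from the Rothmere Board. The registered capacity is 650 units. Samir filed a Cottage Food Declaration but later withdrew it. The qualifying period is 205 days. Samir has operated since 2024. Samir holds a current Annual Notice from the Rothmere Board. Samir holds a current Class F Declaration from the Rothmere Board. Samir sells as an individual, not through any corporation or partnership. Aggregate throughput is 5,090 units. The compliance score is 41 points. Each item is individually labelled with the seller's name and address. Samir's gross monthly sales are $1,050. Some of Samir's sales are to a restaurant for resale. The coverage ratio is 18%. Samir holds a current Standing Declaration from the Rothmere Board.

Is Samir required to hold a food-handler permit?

No — exception (e) applies; Samir is not required to hold a food-handler permit.

All of (a)'s requirements are met (the bottled sauces are shelf-stable; aggregate throughput is 5,090 units, less than the 6,820 units limit). However, paragraphs (f)–(g) must be considered: (f) is engaged — some sales are to a restaurant for resale. (g), which would lift (f), does not operate here — no current General Exemption Letter is held. So (a) is unavailable.
Exception (b) requires that gross monthly sales are under $1,030; but gross monthly sales are $1,050, not under $1,030, so (b) is unavailable.
Exception (c) is satisfied on its face — a current Standing Declaration is held; the seller is a natural person. Turning to paragraphs (h)–(i): (h) operates against (c): a current Class 6 Waiver is held. (i), which would lift (h), does not operate here — the coverage ratio is 18%, not below 18%. (c) is therefore removed.
Exception (d) requires that the seller has filed a Cottage Food Declaration with the Rothmere health office; but the Cottage Food Declaration was withdrawn, so (d) is unavailable.
Exception (e): items are individually labelled; a current Class G Declaration is held; the qualifying period is 205 days, under the 220 days limit — every condition holds. Under paragraphs (j)–(q): (j) applies (the bottled sauces contain meat), but is displaced by (k): (k) applies — the registered capacity is 650 units, below the 720 units limit. (l) is triggered (a current Class F Declaration is held), but is set aside by (m): (m) operates — a current Schedule 1 Registration is held. (n) is triggered (a current Annual Notice is held), but is itself disapplied by (o): (o) operates against (n): a current Tier C Certificate is held. (p) applies (the compliance score is 41 points, under the 43 points limit), but is displaced by (q): (q) operates against (p): the baseline figure is 92, under the 104 limit. (e) remains available.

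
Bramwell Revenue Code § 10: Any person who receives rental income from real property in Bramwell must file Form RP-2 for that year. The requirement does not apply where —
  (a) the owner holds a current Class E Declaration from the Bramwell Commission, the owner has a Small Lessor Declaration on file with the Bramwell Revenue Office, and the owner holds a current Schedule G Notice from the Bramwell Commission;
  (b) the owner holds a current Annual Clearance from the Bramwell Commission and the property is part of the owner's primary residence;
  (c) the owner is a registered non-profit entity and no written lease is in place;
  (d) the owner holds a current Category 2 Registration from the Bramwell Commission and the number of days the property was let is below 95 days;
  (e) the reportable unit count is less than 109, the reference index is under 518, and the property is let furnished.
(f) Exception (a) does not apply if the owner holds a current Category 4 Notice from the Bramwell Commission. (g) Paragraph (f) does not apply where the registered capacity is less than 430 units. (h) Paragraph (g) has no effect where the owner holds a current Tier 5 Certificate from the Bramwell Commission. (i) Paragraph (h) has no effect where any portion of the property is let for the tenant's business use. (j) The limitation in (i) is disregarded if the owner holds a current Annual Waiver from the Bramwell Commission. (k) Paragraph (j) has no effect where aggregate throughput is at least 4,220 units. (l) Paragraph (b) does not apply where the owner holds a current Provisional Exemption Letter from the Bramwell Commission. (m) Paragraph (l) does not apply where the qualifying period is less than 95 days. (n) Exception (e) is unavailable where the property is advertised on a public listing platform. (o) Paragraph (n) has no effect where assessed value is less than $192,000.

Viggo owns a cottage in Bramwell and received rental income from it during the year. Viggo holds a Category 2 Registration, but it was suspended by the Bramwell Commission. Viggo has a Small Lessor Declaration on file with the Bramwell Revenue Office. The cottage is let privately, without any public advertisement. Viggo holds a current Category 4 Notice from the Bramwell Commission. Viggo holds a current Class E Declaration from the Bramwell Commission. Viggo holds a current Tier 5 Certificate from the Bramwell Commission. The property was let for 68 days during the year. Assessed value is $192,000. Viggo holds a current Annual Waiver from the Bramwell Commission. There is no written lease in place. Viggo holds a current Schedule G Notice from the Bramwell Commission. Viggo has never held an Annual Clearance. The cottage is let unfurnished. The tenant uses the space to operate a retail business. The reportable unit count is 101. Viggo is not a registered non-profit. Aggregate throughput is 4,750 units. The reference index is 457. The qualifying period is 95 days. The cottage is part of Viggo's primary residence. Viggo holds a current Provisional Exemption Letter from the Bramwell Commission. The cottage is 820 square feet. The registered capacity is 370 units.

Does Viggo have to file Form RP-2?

No — exception (a) applies; Viggo is not required to file Form RP-2.

Exception (a) is satisfied on its face — a current Class E Declaration is held; a Small Lessor Declaration is on file; a current Schedule G Notice is held. As to paragraphs (f)–(k): (f) is engaged (a current Category 4 Notice is held), but is itself disapplied by (g): (g) is engaged — the registered capacity is 370 units, less than the 430 units limit. (h) would limit (g) — a current Tier 5 Certificate is held — but (i) sets (h) aside: (i) operates against (h): the space is let for business use. (j) is engaged (a current Annual Waiver is held), but is overridden by (k): (k) operates — aggregate throughput is 4,750 units, meeting the 4,220 units threshold. Exception (a) stands.
Exception (b) requires that the owner holds a current Annual Clearance from the Bramwell Commission; but there is no Annual Clearance in force, so (b) is unavailable.
Exception (c) does not apply: Viggo is not a registered non-profit.
Exception (d) requires that the owner holds a current Category 2 Registration from the Bramwell Commission; but the Category 2 Registration is not current, so (d) is unavailable.
Exception (e) fails — the property is let unfurnished.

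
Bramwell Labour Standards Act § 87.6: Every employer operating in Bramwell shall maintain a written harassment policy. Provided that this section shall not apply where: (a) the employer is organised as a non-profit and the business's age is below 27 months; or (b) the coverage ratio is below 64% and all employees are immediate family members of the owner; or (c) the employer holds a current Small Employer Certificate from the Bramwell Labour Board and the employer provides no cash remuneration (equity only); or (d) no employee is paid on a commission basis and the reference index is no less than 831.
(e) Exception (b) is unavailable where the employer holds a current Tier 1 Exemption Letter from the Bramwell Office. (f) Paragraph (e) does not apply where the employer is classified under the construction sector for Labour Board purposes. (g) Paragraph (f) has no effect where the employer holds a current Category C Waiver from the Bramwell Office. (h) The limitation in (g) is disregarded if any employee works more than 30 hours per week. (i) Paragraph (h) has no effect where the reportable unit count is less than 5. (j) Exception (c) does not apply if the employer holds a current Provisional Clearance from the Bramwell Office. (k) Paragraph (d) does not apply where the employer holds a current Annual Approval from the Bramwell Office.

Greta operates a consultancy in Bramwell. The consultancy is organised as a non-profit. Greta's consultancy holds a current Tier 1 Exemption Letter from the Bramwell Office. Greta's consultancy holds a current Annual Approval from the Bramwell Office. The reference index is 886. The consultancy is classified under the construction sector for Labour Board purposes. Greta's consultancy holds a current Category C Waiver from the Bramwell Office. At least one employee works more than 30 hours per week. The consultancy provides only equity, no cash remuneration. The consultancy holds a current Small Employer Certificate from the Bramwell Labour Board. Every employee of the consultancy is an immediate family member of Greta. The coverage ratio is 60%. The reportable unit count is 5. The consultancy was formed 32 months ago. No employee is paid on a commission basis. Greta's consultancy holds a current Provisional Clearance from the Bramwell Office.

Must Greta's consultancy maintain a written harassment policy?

Exception (a) fails — the business's age is 32 months, not below 27 months.
Exception (b): the coverage ratio is 60%, below the 64% limit; every employee is an immediate family member — every condition holds. As to paragraphs (e)–(i): (e) is triggered (a current Tier 1 Exemption Letter is held), but is displaced by (f): (f) operates against (e): the consultancy is classified under the construction sector. (g) is triggered (a current Category C Waiver is held), but is set aside by (h): (h) is engaged — at least one employee exceeds 30 hours/week. (i), which would lift (h), is inapplicable — the reportable unit count is 5, not less than 5. Exception (b) stands.
Exception (c): a current Small Employer Certificate is held; remuneration is equity-only — every condition holds. But: (j) is engaged — a current Provisional Clearance is held. Exception (c) does not apply.
All of (d)'s requirements are met (no employee is paid on commission; the reference index is 886, meeting the 831 threshold). But: (k) operates against (d): a current Annual Approval is held. So (d) is unavailable.

No — exception (b) applies; Greta's consultancy is not required to maintain a written harassment policy.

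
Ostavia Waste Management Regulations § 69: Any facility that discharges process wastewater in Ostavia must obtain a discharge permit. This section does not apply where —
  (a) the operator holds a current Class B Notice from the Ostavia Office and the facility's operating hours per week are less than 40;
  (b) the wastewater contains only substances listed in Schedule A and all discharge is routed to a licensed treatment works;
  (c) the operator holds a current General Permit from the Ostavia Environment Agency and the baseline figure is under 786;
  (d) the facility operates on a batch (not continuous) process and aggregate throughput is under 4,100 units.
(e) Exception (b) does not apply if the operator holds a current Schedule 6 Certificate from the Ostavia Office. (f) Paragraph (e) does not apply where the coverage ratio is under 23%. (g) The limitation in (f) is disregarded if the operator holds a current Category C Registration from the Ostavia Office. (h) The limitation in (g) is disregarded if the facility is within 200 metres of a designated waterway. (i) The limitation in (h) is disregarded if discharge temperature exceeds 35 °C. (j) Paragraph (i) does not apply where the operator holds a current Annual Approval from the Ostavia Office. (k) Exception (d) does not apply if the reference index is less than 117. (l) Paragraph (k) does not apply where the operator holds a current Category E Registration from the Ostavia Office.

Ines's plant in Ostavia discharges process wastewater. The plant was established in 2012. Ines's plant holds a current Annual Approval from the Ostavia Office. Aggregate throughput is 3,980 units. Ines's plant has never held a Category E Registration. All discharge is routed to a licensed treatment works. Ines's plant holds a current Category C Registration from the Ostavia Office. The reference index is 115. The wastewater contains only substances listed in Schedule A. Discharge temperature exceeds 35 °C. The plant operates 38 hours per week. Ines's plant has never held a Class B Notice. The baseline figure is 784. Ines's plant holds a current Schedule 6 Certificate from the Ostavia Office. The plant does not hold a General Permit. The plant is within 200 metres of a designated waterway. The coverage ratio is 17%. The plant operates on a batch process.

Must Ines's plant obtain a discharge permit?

Exception (a) fails — the Class B Notice is not current.
All of (b)'s requirements are met (the wastewater is Schedule-A-only; discharge is routed to a licensed treatment works). Applying paragraphs (e)–(j): (e) operates (a current Schedule 6 Certificate is held), but is overridden by (f): (f) operates against (e): the coverage ratio is 17%, under the 23% limit. (g) is engaged (a current Category C Registration is held), but is overridden by (h): (h) operates against (g): the plant is within 200 m of a designated waterway. (i) would limit (h) — discharge temperature exceeds 35 °C — but (j) sets (i) aside: (j) operates against (i): a current Annual Approval is held. Exception (b) stands.
Exception (c) fails — no General Permit is held.
Exception (d) is satisfied on its face — the facility operates on a batch process; aggregate throughput is 3,980 units, under the 4,100 units limit. However, paragraphs (k)–(l) must be considered: (k) operates against (d): the reference index is 115, less than the 117 limit. (l), which would lift (k), is not triggered — no current Category E Registration is held. (d) is therefore removed.

No — exception (b) applies; Ines's plant is not required to obtain a discharge permit.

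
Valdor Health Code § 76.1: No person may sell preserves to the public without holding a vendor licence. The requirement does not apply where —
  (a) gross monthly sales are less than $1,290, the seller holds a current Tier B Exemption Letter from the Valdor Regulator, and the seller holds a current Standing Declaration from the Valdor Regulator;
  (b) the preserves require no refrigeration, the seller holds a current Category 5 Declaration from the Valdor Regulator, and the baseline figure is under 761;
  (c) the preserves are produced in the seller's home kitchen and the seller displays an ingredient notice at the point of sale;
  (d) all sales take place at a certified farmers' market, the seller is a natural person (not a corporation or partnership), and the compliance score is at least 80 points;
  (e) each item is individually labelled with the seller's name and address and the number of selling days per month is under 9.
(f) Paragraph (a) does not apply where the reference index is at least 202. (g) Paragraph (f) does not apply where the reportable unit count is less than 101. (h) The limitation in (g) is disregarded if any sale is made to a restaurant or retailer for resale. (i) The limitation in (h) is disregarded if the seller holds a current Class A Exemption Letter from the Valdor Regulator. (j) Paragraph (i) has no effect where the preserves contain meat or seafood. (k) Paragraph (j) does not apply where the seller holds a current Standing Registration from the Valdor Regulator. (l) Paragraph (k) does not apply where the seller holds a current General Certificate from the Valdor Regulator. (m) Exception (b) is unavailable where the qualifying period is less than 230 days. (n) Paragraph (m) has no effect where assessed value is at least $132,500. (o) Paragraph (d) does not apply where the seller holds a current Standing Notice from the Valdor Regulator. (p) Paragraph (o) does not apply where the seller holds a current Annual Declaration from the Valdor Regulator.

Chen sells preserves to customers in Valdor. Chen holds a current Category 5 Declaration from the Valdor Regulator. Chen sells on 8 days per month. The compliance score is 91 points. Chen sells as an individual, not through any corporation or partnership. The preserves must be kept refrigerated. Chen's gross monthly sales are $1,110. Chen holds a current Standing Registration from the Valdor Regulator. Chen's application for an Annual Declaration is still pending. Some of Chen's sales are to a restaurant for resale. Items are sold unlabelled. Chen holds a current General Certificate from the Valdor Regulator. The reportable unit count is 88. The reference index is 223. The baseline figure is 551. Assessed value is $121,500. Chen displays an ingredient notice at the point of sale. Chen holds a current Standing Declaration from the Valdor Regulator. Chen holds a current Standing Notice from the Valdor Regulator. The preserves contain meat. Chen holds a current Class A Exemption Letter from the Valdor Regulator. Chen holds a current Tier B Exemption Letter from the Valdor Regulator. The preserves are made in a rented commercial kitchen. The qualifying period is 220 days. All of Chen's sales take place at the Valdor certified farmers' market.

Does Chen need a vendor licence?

All of (a)'s requirements are met (gross monthly sales are $1,110, less than the $1,290 limit; a current Tier B Exemption Letter is held; a current Standing Declaration is held). However, paragraphs (f)–(l) must be considered: (f) operates against (a): the reference index is 223, meeting the 202 threshold. (g) is engaged (the reportable unit count is 88, less than the 101 limit), but yields to (h): (h) operates — some sales are to a restaurant for resale. (i) is engaged (a current Class A Exemption Letter is held), but yields to (j): (j) operates against (i): the preserves contain meat. (k) is engaged (a current Standing Registration is held), but is itself disapplied by (l): (l) operates against (k): a current General Certificate is held. So (a) is unavailable.
Exception (b) fails — the preserves require refrigeration.
Exception (c) requires that the preserves are produced in the seller's home kitchen; but the preserves are made in a commercial kitchen, not a home kitchen, so (c) is unavailable.
Exception (d)'s conditions are all satisfied: all sales are at a certified farmers' market; the seller is a natural person; the compliance score is 91 points, meeting the 80 points threshold. But: (o) operates against (d): a current Standing Notice is held. (p) is inapplicable (no current Annual Declaration is held), so (o) stands. Exception (d) does not apply.
Exception (e) does not apply: items are sold unlabelled.
No exception displaces § 76.1.

Yes — Chen must hold a vendor licence.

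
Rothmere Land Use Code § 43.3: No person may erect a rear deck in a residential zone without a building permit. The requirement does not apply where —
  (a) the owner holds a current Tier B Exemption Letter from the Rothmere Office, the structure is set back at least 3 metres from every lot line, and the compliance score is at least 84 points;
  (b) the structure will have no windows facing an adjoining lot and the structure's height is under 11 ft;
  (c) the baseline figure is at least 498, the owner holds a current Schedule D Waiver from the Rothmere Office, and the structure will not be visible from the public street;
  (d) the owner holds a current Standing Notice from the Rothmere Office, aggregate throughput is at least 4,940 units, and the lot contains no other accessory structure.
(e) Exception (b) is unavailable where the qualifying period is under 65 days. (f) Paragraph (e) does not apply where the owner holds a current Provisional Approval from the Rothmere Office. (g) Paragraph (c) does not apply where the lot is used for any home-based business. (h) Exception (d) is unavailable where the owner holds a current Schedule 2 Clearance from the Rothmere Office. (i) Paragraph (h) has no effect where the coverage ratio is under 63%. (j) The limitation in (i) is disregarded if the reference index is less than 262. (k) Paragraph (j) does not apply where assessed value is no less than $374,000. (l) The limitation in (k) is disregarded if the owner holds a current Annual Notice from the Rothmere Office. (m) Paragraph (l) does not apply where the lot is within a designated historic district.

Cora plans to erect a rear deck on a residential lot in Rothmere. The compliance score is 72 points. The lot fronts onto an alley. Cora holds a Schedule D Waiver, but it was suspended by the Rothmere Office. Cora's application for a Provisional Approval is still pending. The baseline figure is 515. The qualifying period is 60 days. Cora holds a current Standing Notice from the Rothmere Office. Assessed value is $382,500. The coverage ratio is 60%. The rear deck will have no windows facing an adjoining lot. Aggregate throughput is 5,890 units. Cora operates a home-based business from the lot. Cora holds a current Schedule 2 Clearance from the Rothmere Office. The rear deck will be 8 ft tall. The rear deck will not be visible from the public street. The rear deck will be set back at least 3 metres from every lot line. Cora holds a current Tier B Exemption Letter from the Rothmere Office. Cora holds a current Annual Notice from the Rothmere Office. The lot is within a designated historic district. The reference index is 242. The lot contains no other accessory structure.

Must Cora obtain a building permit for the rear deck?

No — exception (d) applies; Cora does not need a building permit.

Exception (a) does not apply: the compliance score is 72 points, short of 84 points.
Exception (b) is satisfied on its face — no windows face an adjoining lot; the structure's height is 8 ft, under the 11 ft limit. But: (e) operates against (b): the qualifying period is 60 days, under the 65 days limit. (f) is inapplicable (there is no Provisional Approval in force), so (e) stands. (b) is therefore removed.
Exception (c) fails — no current Schedule D Waiver is held.
Exception (d): a current Standing Notice is held; aggregate throughput is 5,890 units, meeting the 4,940 units threshold; the lot has no other accessory structure — every condition holds. Under paragraphs (h)–(m): (h) would limit (d) — a current Schedule 2 Clearance is held — but (i) sets (h) aside: (i) is triggered — the coverage ratio is 60%, under the 63% limit. (j) applies (the reference index is 242, less than the 262 limit), but yields to (k): (k) is triggered — assessed value is $382,500, meeting the $374,000 threshold. (l) would limit (k) — a current Annual Notice is held — but (m) sets (l) aside: (m) operates against (l): the lot is in a historic district. (d) remains available.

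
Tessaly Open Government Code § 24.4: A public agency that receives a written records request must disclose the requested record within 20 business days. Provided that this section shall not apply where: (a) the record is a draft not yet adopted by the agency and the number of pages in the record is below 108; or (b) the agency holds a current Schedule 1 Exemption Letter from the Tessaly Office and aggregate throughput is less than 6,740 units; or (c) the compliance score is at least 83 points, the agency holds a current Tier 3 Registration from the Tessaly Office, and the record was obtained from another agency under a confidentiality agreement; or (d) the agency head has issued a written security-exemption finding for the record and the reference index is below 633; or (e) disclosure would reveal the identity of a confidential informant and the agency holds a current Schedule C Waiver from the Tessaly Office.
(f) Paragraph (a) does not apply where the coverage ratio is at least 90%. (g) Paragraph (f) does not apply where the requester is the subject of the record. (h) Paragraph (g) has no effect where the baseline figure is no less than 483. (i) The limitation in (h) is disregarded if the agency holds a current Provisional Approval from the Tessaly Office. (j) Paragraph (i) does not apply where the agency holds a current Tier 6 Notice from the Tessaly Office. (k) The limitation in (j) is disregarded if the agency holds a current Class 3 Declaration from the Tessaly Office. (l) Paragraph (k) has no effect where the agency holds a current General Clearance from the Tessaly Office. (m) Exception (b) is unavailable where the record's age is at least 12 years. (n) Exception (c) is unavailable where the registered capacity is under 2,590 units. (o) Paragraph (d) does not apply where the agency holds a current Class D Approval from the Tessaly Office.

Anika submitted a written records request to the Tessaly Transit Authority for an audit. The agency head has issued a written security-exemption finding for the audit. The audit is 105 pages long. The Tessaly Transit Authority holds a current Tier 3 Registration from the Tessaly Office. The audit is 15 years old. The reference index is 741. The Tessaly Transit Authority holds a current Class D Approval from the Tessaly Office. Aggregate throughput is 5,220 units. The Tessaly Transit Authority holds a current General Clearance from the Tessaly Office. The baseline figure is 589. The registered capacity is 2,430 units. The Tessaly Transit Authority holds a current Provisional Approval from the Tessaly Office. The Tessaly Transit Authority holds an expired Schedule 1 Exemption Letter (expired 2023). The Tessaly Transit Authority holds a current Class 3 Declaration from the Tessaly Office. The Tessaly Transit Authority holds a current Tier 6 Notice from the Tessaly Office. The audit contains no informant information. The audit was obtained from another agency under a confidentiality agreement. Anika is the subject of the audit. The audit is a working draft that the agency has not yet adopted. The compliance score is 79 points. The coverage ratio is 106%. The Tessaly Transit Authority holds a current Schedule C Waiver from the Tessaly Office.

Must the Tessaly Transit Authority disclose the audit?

Exception (a)'s conditions are all satisfied: the audit is an unadopted draft; the number of pages in the record is 105, below the 108 limit. However, paragraphs (f)–(l) must be considered: (f) operates against (a): the coverage ratio is 106%, meeting the 90% threshold. (g) is engaged (Anika is the subject of the audit), but is overridden by (h): (h) operates — the baseline figure is 589, meeting the 483 threshold. (i) operates (a current Provisional Approval is held), but is displaced by (j): (j) operates — a current Tier 6 Notice is held. (k) is engaged (a current Class 3 Declaration is held), but is set aside by (l): (l) operates — a current General Clearance is held. Exception (a) does not apply.
Exception (b) does not apply: the Schedule 1 Exemption Letter is not current.
Exception (c) does not apply: the compliance score is 79 points, short of 83 points.
Exception (d) fails — the reference index is 741, not below 633.
Exception (e) fails — the audit contains no informant information.
Every exception is unavailable, so the rule governs.

Yes — the Tessaly Transit Authority must disclose the audit.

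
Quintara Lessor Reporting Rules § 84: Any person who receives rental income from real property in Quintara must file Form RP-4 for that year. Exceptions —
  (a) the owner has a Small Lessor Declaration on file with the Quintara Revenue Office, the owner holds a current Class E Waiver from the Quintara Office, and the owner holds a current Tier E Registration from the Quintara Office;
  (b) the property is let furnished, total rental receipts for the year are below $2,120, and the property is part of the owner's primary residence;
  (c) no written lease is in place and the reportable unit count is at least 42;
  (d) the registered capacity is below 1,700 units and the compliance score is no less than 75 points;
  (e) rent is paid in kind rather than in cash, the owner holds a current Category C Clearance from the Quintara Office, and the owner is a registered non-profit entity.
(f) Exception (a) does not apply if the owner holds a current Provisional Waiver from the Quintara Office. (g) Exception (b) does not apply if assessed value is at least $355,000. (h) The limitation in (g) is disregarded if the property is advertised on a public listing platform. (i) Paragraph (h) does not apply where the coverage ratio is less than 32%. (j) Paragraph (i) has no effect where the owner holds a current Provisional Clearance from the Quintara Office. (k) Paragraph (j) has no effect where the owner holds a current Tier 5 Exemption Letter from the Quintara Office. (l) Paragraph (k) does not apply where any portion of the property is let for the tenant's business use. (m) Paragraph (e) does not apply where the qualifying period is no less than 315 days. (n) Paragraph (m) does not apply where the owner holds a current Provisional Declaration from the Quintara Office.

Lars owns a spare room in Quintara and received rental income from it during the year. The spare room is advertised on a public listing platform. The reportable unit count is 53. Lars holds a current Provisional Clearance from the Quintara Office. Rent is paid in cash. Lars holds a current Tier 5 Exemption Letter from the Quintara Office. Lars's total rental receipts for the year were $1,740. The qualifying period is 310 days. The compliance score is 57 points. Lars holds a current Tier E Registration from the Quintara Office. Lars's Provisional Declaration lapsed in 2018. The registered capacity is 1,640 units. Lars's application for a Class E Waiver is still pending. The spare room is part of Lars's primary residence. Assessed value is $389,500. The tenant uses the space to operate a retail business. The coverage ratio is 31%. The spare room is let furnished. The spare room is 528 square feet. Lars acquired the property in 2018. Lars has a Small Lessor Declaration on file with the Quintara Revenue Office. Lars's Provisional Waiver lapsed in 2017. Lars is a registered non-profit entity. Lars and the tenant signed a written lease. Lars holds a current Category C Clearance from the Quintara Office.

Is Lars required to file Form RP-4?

Exception (a) does not apply: no current Class E Waiver is held.
Exception (b)'s conditions are all satisfied: the property is let furnished; total rental receipts for the year are $1,740, below the $2,120 limit; the spare room is part of the primary residence. Under paragraphs (g)–(l): (g) would limit (b) — assessed value is $389,500, meeting the $355,000 threshold — but (h) sets (g) aside: (h) operates against (g): the property is publicly advertised. (i) would limit (h) — the coverage ratio is 31%, less than the 32% limit — but (j) sets (i) aside: (j) is engaged — a current Provisional Clearance is held. (k) would limit (j) — a current Tier 5 Exemption Letter is held — but (l) sets (k) aside: (l) operates — the space is let for business use. So (b) applies.
Exception (c) fails — a written lease is in place.
Exception (d) does not apply: the compliance score is 57 points, short of 75 points.
Exception (e) does not apply: rent is paid in cash.

No — exception (b) applies; Lars is not required to file Form RP-4.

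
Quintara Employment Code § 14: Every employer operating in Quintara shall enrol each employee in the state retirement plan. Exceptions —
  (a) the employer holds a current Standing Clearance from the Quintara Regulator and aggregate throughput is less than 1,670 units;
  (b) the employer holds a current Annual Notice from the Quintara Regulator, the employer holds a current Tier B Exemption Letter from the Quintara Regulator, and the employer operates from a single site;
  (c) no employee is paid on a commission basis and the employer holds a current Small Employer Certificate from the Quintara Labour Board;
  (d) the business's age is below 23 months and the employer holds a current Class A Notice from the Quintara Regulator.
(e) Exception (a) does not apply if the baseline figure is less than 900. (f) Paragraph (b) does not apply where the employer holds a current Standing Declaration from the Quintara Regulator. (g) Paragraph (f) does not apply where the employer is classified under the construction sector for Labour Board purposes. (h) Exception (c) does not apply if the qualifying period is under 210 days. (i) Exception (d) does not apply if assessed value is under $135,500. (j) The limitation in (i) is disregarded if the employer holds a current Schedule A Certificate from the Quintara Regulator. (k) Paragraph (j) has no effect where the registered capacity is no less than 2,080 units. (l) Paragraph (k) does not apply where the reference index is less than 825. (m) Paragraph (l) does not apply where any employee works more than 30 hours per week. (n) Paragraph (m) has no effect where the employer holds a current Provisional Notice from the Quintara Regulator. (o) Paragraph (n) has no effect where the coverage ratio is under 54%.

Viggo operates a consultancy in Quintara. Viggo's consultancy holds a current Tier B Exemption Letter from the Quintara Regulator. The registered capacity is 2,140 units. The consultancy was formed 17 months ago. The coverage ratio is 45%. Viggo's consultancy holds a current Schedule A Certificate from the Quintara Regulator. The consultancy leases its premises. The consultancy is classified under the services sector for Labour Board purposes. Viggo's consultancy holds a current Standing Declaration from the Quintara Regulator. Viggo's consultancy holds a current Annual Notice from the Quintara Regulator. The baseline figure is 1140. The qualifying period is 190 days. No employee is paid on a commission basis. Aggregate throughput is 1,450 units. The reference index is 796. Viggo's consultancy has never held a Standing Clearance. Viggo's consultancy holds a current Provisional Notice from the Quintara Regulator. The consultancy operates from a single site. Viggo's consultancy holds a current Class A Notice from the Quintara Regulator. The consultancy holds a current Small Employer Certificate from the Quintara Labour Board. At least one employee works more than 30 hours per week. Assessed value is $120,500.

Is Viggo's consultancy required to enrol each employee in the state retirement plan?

Yes — Viggo's consultancy must enrol each employee in the state retirement plan.

Exception (a) does not apply: the Standing Clearance is not current.
Exception (b)'s conditions are all satisfied: a current Annual Notice is held; a current Tier B Exemption Letter is held; the employer operates from a single site. However, paragraphs (f)–(g) must be considered: (f) operates — a current Standing Declaration is held. (g), which would lift (f), is not engaged — the consultancy is classified under the services sector. So (b) is unavailable.
Exception (c)'s conditions are all satisfied: no employee is paid on commission; a current Small Employer Certificate is held. Turning to paragraph (h): (h) is triggered — the qualifying period is 190 days, under the 210 days limit. So (c) is unavailable.
Exception (d): the business's age is 17 months, below the 23 months limit; a current Class A Notice is held — every condition holds. Turning to paragraphs (i)–(o): (i) operates — assessed value is $120,500, under the $135,500 limit. (j) operates (a current Schedule A Certificate is held), but is set aside by (k): (k) operates against (j): the registered capacity is 2,140 units, meeting the 2,080 units threshold. (l) would limit (k) — the reference index is 796, less than the 825 limit — but (m) sets (l) aside: (m) applies — at least one employee exceeds 30 hours/week. (n) would limit (m) — a current Provisional Notice is held — but (o) sets (n) aside: (o) operates — the coverage ratio is 45%, under the 54% limit. So (d) is unavailable.
No exception applies. The general rule governs.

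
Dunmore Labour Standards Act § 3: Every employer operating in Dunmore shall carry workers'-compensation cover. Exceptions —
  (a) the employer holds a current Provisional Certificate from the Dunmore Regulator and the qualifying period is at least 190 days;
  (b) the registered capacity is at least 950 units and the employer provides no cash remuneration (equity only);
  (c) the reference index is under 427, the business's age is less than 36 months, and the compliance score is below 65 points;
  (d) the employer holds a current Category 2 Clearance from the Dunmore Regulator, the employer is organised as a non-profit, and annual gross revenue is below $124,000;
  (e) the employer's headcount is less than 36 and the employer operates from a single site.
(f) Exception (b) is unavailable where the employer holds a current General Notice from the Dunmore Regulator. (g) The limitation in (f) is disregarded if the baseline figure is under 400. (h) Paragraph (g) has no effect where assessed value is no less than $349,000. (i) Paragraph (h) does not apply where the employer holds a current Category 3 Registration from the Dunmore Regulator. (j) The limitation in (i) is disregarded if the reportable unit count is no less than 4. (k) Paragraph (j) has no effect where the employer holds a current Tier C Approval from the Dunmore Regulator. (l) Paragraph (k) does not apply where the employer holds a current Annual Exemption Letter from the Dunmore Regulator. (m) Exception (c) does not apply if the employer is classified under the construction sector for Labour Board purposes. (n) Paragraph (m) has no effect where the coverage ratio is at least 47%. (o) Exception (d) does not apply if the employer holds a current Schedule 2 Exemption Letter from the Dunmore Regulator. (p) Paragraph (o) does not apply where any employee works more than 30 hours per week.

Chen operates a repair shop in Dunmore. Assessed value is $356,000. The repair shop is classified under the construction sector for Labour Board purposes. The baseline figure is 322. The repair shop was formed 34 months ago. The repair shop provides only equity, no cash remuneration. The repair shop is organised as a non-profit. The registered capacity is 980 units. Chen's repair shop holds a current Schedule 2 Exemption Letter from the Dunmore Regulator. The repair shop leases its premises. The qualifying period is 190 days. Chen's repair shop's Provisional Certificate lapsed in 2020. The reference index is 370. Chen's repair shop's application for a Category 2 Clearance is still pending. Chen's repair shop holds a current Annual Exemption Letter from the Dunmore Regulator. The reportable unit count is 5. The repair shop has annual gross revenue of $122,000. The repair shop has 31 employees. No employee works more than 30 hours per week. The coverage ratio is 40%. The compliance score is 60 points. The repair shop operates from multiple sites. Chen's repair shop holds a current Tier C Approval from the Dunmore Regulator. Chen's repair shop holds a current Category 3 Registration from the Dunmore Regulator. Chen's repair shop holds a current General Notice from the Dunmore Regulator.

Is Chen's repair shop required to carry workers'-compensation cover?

Yes — Chen's repair shop must carry workers'-compensation cover.

Exception (a) fails — the Provisional Certificate is not current.
All of (b)'s requirements are met (the registered capacity is 980 units, meeting the 950 units threshold; remuneration is equity-only). But applying paragraphs (f)–(l): (f) operates against (b): a current General Notice is held. (g) would limit (f) — the baseline figure is 322, under the 400 limit — but (h) sets (g) aside: (h) operates against (g): assessed value is $356,000, meeting the $349,000 threshold. (i) would limit (h) — a current Category 3 Registration is held — but (j) sets (i) aside: (j) applies — the reportable unit count is 5, meeting the 4 threshold. (k) operates (a current Tier C Approval is held), but is displaced by (l): (l) operates against (k): a current Annual Exemption Letter is held. (b) is therefore removed.
Exception (c)'s conditions are all satisfied: the reference index is 370, under the 427 limit; the business's age is 34 months, less than the 36 months limit; the compliance score is 60 points, below the 65 points limit. However, paragraphs (m)–(n) must be considered: (m) operates against (c): the repair shop is classified under the construction sector. (n) is inapplicable (the coverage ratio is 40%, short of 47%), so (m) stands. (c) is therefore removed.
Exception (d) requires that the employer holds a current Category 2 Clearance from the Dunmore Regulator; but the Category 2 Clearance is not current, so (d) is unavailable.
Exception (e) requires that the employer operates from a single site; but the employer operates from multiple sites, so (e) is unavailable.
No exception applies. The general rule governs.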